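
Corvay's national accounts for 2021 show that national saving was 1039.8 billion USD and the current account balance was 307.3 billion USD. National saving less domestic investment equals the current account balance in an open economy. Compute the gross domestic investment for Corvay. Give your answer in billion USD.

S - I = CA (net lending to the rest of the world).
I = S - CA = 1039.8 - 307.3 = 732.5

732.5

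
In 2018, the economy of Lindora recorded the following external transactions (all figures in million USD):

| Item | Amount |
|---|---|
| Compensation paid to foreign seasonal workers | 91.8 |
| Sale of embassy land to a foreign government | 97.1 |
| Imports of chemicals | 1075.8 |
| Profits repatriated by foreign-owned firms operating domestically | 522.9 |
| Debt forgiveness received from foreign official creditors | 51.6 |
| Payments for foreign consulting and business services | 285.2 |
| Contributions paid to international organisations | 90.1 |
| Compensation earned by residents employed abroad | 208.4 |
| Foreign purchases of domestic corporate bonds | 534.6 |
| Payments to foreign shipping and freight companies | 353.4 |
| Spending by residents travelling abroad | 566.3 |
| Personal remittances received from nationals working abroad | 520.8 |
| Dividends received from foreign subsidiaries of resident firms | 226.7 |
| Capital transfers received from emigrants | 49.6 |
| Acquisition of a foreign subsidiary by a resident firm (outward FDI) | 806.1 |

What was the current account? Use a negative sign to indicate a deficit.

-2029.6

Goods: -1075.8
Services: -566.3 - 285.2 - 353.4 = -1204.9
Primary income: 226.7 - 522.9 - 91.8 + 208.4 = -179.6
Secondary income: 520.8 - 90.1 = 430.7
Current account = (-1075.8) + (-1204.9) + (-179.6) + 430.7 = -2029.6
(Excluded from the current account — capital account: sale of embassy land to a foreign government 97.1, debt forgiveness received from foreign official creditors 51.6, capital transfers received from emigrants 49.6; financial account: foreign purchases of domestic corporate bonds 534.6, acquisition of a foreign subsidiary by a resident firm (outward FDI) 806.1.)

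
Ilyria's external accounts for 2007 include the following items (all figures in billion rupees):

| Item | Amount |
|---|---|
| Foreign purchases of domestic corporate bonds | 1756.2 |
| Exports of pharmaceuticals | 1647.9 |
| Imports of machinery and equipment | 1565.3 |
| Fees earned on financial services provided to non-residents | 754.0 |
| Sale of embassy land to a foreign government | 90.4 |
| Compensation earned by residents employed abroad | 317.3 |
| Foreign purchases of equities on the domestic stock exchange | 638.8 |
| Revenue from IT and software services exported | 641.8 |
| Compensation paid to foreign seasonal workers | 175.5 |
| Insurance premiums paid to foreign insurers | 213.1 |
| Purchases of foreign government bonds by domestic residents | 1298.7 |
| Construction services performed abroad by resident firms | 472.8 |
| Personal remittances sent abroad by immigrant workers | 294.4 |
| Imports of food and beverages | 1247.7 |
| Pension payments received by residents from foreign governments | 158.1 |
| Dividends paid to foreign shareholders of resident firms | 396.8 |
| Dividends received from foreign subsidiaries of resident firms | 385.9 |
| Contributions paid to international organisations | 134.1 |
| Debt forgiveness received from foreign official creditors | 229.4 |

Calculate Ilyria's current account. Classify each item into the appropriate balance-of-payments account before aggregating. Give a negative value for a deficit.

350.9

Goods: -1247.7 - 1565.3 + 1647.9 = -1165.1
Services: 641.8 - 213.1 + 472.8 + 754.0 = 1655.5
Primary income: 317.3 - 175.5 + 385.9 - 396.8 = 130.9
Secondary income: -134.1 + 158.1 - 294.4 = -270.4
Current account = (-1165.1) + 1655.5 + 130.9 + (-270.4) = 350.9
(Excluded from the current account — financial account: foreign purchases of domestic corporate bonds 1756.2, foreign purchases of equities on the domestic stock exchange 638.8, purchases of foreign government bonds by domestic residents 1298.7; capital account: sale of embassy land to a foreign government 90.4, debt forgiveness received from foreign official creditors 229.4.)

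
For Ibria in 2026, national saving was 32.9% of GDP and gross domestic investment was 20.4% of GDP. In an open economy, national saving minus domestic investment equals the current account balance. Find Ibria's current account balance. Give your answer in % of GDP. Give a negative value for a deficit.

CA = S - I = 32.9 - 20.4 = 12.5

12.5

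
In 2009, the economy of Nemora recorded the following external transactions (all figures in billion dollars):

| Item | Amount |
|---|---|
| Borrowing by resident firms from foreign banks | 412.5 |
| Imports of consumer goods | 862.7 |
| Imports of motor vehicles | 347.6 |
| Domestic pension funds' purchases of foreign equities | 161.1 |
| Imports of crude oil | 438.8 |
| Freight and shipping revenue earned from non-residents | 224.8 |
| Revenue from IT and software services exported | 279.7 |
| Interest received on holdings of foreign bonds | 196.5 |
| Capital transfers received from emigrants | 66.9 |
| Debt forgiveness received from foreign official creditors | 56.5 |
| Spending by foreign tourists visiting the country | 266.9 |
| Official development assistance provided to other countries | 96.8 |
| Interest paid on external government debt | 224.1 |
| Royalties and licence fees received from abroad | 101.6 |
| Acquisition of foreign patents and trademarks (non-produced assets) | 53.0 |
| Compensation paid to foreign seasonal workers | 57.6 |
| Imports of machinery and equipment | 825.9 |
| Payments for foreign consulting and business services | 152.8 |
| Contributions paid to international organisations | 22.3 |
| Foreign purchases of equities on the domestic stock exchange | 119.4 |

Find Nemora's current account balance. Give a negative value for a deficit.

Goods: -347.6 - 825.9 - 862.7 - 438.8 = -2475.0
Services: 279.7 - 152.8 + 224.8 + 101.6 + 266.9 = 720.2
Primary income: 196.5 - 224.1 - 57.6 = -85.2
Secondary income: -96.8 - 22.3 = -119.1
Current account = (-2475.0) + 720.2 + (-85.2) + (-119.1) = -1959.1
(Excluded from the current account — financial account: borrowing by resident firms from foreign banks 412.5, domestic pension funds' purchases of foreign equities 161.1, foreign purchases of equities on the domestic stock exchange 119.4; capital account: capital transfers received from emigrants 66.9, debt forgiveness received from foreign official creditors 56.5, acquisition of foreign patents and trademarks (non-produced assets) 53.0.)

-1959.1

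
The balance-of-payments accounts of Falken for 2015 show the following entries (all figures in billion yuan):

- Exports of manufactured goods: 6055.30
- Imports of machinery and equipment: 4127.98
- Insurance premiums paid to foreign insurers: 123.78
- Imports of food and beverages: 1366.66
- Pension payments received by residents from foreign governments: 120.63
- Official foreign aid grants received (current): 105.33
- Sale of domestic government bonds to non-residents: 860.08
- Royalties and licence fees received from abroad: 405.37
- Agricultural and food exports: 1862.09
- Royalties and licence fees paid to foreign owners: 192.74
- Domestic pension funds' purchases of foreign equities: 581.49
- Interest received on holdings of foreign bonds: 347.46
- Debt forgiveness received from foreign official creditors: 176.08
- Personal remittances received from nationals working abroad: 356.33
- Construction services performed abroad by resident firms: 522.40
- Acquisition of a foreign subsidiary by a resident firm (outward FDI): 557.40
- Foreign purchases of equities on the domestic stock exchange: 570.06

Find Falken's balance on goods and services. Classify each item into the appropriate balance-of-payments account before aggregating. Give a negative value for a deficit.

Goods: 6055.30 - 1366.66 - 4127.98 + 1862.09 = 2422.75
Services: -123.78 + 405.37 - 192.74 + 522.40 = 611.25
Trade balance = 2422.75 + 611.25 = 3034.00
(Excluded from the trade balance — secondary income: pension payments received by residents from foreign governments 120.63, official foreign aid grants received (current) 105.33, personal remittances received from nationals working abroad 356.33; financial account: sale of domestic government bonds to non-residents 860.08, domestic pension funds' purchases of foreign equities 581.49, acquisition of a foreign subsidiary by a resident firm (outward FDI) 557.40, foreign purchases of equities on the domestic stock exchange 570.06; primary income: interest received on holdings of foreign bonds 347.46; capital account: debt forgiveness received from foreign official creditors 176.08.)

3034.00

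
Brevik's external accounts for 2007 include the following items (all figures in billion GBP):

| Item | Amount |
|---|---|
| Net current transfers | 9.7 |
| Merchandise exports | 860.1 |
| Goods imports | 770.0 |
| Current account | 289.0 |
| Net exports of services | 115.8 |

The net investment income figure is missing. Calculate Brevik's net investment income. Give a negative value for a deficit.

Current account = goods balance + services balance + net primary income + net secondary income
Sum of the known components = 215.6
Net investment income = CA - (known components) = 289.0 - 215.6 = 73.4

73.4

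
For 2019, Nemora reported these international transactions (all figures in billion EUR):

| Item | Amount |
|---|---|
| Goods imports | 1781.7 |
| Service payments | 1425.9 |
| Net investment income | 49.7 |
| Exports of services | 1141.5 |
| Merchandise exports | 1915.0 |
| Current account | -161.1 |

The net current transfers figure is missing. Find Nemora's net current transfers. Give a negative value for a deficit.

Current account = goods balance + services balance + net primary income + net secondary income
Sum of the known components = -101.4
Net current transfers = CA - (known components) = -161.1 - (-101.4) = -59.7

-59.7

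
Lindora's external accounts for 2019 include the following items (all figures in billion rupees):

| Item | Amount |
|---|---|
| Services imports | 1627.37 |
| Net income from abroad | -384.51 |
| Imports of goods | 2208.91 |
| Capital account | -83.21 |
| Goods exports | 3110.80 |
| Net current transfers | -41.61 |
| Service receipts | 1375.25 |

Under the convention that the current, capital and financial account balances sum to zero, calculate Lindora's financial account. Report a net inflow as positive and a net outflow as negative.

-140.44

Goods balance = 3110.80 - 2208.91 = 901.89
Services balance = 1375.25 - 1627.37 = -252.12
Trade balance (goods + services) = 901.89 + (-252.12) = 649.77
Net primary income = -384.51
Net secondary income = -41.61
Current account = 649.77 + (-384.51) + (-41.61) = 223.65
Financial account = -(223.65 + (-83.21)) = -140.44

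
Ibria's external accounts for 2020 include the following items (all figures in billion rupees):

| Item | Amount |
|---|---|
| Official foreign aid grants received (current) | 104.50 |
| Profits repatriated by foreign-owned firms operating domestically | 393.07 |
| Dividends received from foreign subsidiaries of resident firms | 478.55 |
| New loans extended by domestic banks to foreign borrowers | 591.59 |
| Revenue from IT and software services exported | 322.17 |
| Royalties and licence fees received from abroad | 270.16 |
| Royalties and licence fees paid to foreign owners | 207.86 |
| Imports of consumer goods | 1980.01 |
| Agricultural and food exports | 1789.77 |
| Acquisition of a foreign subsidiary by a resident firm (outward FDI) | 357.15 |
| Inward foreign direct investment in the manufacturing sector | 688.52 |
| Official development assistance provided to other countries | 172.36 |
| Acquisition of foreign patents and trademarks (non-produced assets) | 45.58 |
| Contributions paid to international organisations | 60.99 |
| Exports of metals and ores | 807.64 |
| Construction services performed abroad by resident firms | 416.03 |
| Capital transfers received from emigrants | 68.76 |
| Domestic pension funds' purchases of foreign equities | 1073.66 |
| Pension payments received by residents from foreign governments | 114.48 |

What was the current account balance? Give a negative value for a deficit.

Goods: -1980.01 + 807.64 + 1789.77 = 617.40
Services: 270.16 + 416.03 + 322.17 - 207.86 = 800.50
Primary income: -393.07 + 478.55 = 85.48
Secondary income: 104.50 + 114.48 - 172.36 - 60.99 = -14.37
Current account = 617.40 + 800.50 + 85.48 + (-14.37) = 1489.01
(Excluded from the current account — financial account: new loans extended by domestic banks to foreign borrowers 591.59, acquisition of a foreign subsidiary by a resident firm (outward FDI) 357.15, inward foreign direct investment in the manufacturing sector 688.52, domestic pension funds' purchases of foreign equities 1073.66; capital account: acquisition of foreign patents and trademarks (non-produced assets) 45.58, capital transfers received from emigrants 68.76.)

1489.01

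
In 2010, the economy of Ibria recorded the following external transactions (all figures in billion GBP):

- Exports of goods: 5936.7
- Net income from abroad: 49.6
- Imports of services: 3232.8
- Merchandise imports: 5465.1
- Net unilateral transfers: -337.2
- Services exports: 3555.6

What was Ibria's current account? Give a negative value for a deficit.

Goods balance = 5936.7 - 5465.1 = 471.6
Services balance = 3555.6 - 3232.8 = 322.8
Trade balance (goods + services) = 471.6 + 322.8 = 794.4
Net primary income = 49.6
Net secondary income = -337.2
Current account = 794.4 + 49.6 + (-337.2) = 506.8

506.8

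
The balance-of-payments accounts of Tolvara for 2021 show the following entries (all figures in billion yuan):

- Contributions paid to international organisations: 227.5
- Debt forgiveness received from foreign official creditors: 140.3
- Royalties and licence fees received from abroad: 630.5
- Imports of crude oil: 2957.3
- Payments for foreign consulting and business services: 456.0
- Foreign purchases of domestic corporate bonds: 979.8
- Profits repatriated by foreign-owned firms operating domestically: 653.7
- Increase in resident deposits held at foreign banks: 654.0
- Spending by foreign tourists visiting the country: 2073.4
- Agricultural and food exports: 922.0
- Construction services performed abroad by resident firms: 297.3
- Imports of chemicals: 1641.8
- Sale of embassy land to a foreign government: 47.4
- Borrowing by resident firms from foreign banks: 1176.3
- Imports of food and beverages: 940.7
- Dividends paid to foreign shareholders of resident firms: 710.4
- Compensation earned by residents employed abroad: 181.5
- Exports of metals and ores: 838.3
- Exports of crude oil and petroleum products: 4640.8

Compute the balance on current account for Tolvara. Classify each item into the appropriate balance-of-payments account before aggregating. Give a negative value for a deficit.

1996.4

Goods: -2957.3 + 4640.8 + 922.0 + 838.3 - 940.7 - 1641.8 = 861.3
Services: 2073.4 + 297.3 - 456.0 + 630.5 = 2545.2
Primary income: -653.7 - 710.4 + 181.5 = -1182.6
Secondary income: -227.5
Current account = 861.3 + 2545.2 + (-1182.6) + (-227.5) = 1996.4
(Excluded from the current account — capital account: debt forgiveness received from foreign official creditors 140.3, sale of embassy land to a foreign government 47.4; financial account: foreign purchases of domestic corporate bonds 979.8, increase in resident deposits held at foreign banks 654.0, borrowing by resident firms from foreign banks 1176.3.)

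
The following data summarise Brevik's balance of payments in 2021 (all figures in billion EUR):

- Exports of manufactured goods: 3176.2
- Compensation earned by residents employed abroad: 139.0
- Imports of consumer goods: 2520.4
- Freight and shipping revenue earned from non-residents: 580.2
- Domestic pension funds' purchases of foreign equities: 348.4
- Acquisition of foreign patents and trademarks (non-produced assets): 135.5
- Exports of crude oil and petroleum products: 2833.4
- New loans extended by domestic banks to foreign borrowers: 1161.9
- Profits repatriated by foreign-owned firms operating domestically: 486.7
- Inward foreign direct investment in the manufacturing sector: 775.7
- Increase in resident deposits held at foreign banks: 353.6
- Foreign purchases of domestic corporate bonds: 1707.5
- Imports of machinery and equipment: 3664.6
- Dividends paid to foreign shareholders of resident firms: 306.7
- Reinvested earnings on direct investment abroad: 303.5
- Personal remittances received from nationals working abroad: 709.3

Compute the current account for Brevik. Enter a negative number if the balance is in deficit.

Goods: -3664.6 + 3176.2 - 2520.4 + 2833.4 = -175.4
Services: 580.2
Primary income: -486.7 + 303.5 - 306.7 + 139.0 = -350.9
Secondary income: 709.3
Current account = (-175.4) + 580.2 + (-350.9) + 709.3 = 763.2
(Excluded from the current account — financial account: domestic pension funds' purchases of foreign equities 348.4, new loans extended by domestic banks to foreign borrowers 1161.9, inward foreign direct investment in the manufacturing sector 775.7, increase in resident deposits held at foreign banks 353.6, foreign purchases of domestic corporate bonds 1707.5; capital account: acquisition of foreign patents and trademarks (non-produced assets) 135.5.)

763.2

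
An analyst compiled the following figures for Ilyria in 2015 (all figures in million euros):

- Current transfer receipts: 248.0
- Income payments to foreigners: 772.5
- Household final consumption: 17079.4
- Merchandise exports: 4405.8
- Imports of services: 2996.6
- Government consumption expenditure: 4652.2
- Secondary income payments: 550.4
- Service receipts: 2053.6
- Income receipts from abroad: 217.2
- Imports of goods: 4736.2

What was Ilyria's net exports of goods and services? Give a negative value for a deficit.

-1273.4

Goods balance = 4405.8 - 4736.2 = -330.4
Services balance = 2053.6 - 2996.6 = -943.0
Trade balance (goods + services) = -330.4 + (-943.0) = -1273.4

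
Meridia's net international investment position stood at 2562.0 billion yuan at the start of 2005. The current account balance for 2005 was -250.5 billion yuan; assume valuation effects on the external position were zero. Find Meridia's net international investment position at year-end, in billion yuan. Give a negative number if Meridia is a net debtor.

2311.5

With no valuation effects, change in NIIP = current account = -250.5
End-of-year NIIP = 2562.0 + (-250.5) = 2311.5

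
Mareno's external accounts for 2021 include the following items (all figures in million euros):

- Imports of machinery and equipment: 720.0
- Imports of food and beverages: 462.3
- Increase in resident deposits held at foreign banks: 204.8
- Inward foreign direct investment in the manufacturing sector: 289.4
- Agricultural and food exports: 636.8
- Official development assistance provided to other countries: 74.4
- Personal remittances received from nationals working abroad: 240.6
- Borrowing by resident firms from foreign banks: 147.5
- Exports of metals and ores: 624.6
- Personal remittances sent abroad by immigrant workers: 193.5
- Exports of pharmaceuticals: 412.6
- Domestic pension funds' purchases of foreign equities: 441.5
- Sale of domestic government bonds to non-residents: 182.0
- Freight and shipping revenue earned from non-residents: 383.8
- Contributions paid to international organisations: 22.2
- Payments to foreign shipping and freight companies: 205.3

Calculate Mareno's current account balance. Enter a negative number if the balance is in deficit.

Goods: 624.6 + 412.6 - 462.3 - 720.0 + 636.8 = 491.7
Services: 383.8 - 205.3 = 178.5
Secondary income: -22.2 - 74.4 + 240.6 - 193.5 = -49.5
Current account = 491.7 + 178.5 + (-49.5) = 620.7
(Excluded from the current account — financial account: increase in resident deposits held at foreign banks 204.8, inward foreign direct investment in the manufacturing sector 289.4, borrowing by resident firms from foreign banks 147.5, domestic pension funds' purchases of foreign equities 441.5, sale of domestic government bonds to non-residents 182.0.)

620.7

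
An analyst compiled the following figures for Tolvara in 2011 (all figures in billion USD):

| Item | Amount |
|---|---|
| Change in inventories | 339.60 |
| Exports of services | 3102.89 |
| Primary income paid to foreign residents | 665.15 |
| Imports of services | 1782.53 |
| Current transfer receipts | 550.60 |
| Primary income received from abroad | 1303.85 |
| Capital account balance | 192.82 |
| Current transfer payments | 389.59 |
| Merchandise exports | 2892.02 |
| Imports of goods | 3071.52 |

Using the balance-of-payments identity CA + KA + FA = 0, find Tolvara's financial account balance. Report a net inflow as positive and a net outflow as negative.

-2133.39

Goods balance = 2892.02 - 3071.52 = -179.50
Services balance = 3102.89 - 1782.53 = 1320.36
Trade balance (goods + services) = -179.50 + 1320.36 = 1140.86
Net primary income = 1303.85 - 665.15 = 638.70
Net secondary income = 550.60 - 389.59 = 161.01
Current account = 1140.86 + 638.70 + 161.01 = 1940.57
Financial account = -(1940.57 + 192.82) = -2133.39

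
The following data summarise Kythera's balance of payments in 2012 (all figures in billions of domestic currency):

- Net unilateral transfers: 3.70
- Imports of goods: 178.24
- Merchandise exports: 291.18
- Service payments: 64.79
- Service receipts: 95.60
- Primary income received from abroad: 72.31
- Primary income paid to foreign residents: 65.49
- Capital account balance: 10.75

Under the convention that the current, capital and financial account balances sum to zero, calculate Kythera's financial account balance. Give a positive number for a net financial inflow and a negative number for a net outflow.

-165.02

Goods balance = 291.18 - 178.24 = 112.94
Services balance = 95.60 - 64.79 = 30.81
Trade balance (goods + services) = 112.94 + 30.81 = 143.75
Net primary income = 72.31 - 65.49 = 6.82
Net secondary income = 3.70
Current account = 143.75 + 6.82 + 3.70 = 154.27
Financial account = -(154.27 + 10.75) = -165.02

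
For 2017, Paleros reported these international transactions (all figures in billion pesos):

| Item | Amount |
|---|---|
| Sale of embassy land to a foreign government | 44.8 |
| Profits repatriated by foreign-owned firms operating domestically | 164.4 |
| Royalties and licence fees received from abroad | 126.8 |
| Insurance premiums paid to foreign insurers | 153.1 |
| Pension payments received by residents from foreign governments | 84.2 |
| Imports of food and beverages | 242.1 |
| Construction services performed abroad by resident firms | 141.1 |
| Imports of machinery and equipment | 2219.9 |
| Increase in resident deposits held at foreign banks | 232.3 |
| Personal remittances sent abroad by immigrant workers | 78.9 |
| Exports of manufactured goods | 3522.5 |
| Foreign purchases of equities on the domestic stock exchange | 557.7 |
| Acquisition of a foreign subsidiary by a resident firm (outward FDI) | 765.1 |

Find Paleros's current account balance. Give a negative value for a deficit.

Goods: -242.1 + 3522.5 - 2219.9 = 1060.5
Services: 141.1 - 153.1 + 126.8 = 114.8
Primary income: -164.4
Secondary income: -78.9 + 84.2 = 5.3
Current account = 1060.5 + 114.8 + (-164.4) + 5.3 = 1016.2
(Excluded from the current account — capital account: sale of embassy land to a foreign government 44.8; financial account: increase in resident deposits held at foreign banks 232.3, foreign purchases of equities on the domestic stock exchange 557.7, acquisition of a foreign subsidiary by a resident firm (outward FDI) 765.1.)

1016.2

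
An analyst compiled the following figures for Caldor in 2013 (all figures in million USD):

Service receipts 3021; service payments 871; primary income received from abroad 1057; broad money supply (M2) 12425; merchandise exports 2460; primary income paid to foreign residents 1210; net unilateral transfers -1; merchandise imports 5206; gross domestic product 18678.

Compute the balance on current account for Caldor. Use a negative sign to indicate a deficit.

Goods balance = 2460 - 5206 = -2746
Services balance = 3021 - 871 = 2150
Trade balance (goods + services) = -2746 + 2150 = -596
Net primary income = 1057 - 1210 = -153
Net secondary income = -1
Current account = -596 + (-153) + (-1) = -750

-750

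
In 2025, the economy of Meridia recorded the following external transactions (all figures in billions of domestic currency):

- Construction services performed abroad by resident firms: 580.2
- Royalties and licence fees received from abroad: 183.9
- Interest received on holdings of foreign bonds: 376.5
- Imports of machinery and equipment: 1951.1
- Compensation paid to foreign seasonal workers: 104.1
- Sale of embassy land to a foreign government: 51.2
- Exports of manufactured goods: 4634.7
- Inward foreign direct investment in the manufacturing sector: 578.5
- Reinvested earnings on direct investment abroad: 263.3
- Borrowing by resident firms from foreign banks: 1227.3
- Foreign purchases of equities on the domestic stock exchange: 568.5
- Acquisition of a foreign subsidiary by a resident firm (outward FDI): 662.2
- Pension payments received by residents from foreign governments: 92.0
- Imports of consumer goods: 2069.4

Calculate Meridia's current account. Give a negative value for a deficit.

2006.0

Goods: -2069.4 - 1951.1 + 4634.7 = 614.2
Services: 580.2 + 183.9 = 764.1
Primary income: 263.3 - 104.1 + 376.5 = 535.7
Secondary income: 92.0
Current account = 614.2 + 764.1 + 535.7 + 92.0 = 2006.0
(Excluded from the current account — capital account: sale of embassy land to a foreign government 51.2; financial account: inward foreign direct investment in the manufacturing sector 578.5, borrowing by resident firms from foreign banks 1227.3, foreign purchases of equities on the domestic stock exchange 568.5, acquisition of a foreign subsidiary by a resident firm (outward FDI) 662.2.)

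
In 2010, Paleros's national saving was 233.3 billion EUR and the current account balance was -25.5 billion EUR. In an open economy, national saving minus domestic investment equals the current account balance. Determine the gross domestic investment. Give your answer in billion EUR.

S - I = CA (net lending to the rest of the world).
I = S - CA = 233.3 - (-25.5) = 258.8

258.8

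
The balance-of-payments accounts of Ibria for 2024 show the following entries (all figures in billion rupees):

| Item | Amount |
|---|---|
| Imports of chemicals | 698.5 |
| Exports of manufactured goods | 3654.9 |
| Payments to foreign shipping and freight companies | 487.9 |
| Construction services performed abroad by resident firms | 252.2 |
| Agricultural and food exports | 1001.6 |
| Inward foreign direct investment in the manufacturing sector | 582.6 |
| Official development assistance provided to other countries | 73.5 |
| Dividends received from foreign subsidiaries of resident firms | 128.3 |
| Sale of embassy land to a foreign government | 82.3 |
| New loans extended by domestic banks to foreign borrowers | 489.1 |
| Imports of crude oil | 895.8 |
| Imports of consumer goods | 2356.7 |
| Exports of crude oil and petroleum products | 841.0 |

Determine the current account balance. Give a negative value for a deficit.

Goods: 1001.6 + 841.0 - 698.5 - 895.8 + 3654.9 - 2356.7 = 1546.5
Services: 252.2 - 487.9 = -235.7
Primary income: 128.3
Secondary income: -73.5
Current account = 1546.5 + (-235.7) + 128.3 + (-73.5) = 1365.6
(Excluded from the current account — financial account: inward foreign direct investment in the manufacturing sector 582.6, new loans extended by domestic banks to foreign borrowers 489.1; capital account: sale of embassy land to a foreign government 82.3.)

1365.6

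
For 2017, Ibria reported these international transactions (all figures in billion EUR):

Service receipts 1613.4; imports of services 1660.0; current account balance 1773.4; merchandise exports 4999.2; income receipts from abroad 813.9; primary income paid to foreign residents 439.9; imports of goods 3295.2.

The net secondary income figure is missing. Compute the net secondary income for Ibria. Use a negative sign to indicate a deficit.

Current account = goods balance + services balance + net primary income + net secondary income
Sum of the known components = 2031.4
Net secondary income = CA - (known components) = 1773.4 - 2031.4 = -258.0

-258.0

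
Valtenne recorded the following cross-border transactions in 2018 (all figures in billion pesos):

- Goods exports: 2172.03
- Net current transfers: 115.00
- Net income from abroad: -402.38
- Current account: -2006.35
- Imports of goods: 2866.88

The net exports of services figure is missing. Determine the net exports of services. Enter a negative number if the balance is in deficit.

Current account = goods balance + services balance + net primary income + net secondary income
Sum of the known components = -982.23
Net exports of services = CA - (known components) = -2006.35 - (-982.23) = -1024.12

-1024.12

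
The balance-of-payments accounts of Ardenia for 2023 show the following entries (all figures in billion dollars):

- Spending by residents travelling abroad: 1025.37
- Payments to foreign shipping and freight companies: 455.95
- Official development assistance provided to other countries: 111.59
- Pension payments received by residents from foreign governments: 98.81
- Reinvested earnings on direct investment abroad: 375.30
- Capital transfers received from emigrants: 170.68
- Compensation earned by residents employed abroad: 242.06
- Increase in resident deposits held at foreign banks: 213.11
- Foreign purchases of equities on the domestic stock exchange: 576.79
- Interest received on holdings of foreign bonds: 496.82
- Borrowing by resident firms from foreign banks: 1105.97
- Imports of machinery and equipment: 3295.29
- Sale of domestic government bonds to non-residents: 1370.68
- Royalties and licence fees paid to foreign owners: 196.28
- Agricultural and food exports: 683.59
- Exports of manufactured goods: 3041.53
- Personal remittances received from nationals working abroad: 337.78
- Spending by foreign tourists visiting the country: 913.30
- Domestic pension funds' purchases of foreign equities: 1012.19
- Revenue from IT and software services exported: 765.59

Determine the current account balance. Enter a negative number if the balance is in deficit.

Goods: -3295.29 + 683.59 + 3041.53 = 429.83
Services: 913.30 - 455.95 + 765.59 - 1025.37 - 196.28 = 1.29
Primary income: 375.30 + 242.06 + 496.82 = 1114.18
Secondary income: -111.59 + 337.78 + 98.81 = 325.00
Current account = 429.83 + 1.29 + 1114.18 + 325.00 = 1870.30
(Excluded from the current account — capital account: capital transfers received from emigrants 170.68; financial account: increase in resident deposits held at foreign banks 213.11, foreign purchases of equities on the domestic stock exchange 576.79, borrowing by resident firms from foreign banks 1105.97, sale of domestic government bonds to non-residents 1370.68, domestic pension funds' purchases of foreign equities 1012.19.)

1870.30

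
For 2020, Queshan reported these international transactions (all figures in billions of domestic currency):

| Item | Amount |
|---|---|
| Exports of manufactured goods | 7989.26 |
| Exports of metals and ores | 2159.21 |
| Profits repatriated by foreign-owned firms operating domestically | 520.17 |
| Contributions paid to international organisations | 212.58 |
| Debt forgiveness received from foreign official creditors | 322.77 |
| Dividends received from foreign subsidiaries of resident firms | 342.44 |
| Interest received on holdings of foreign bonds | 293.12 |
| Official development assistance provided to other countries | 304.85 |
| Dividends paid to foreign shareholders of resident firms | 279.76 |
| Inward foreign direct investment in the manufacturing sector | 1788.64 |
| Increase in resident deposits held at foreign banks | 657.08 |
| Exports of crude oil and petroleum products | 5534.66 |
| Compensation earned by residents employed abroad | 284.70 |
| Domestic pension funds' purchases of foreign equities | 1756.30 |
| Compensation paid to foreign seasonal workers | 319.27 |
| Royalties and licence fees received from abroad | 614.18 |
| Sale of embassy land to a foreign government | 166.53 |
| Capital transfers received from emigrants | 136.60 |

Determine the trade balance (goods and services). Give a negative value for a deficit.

16297.31

Goods: 7989.26 + 2159.21 + 5534.66 = 15683.13
Services: 614.18
Trade balance = 15683.13 + 614.18 = 16297.31
(Excluded from the trade balance — primary income: profits repatriated by foreign-owned firms operating domestically 520.17, dividends received from foreign subsidiaries of resident firms 342.44, interest received on holdings of foreign bonds 293.12, dividends paid to foreign shareholders of resident firms 279.76, compensation earned by residents employed abroad 284.70, compensation paid to foreign seasonal workers 319.27; secondary income: contributions paid to international organisations 212.58, official development assistance provided to other countries 304.85; capital account: debt forgiveness received from foreign official creditors 322.77, sale of embassy land to a foreign government 166.53, capital transfers received from emigrants 136.60; financial account: inward foreign direct investment in the manufacturing sector 1788.64, increase in resident deposits held at foreign banks 657.08, domestic pension funds' purchases of foreign equities 1756.30.)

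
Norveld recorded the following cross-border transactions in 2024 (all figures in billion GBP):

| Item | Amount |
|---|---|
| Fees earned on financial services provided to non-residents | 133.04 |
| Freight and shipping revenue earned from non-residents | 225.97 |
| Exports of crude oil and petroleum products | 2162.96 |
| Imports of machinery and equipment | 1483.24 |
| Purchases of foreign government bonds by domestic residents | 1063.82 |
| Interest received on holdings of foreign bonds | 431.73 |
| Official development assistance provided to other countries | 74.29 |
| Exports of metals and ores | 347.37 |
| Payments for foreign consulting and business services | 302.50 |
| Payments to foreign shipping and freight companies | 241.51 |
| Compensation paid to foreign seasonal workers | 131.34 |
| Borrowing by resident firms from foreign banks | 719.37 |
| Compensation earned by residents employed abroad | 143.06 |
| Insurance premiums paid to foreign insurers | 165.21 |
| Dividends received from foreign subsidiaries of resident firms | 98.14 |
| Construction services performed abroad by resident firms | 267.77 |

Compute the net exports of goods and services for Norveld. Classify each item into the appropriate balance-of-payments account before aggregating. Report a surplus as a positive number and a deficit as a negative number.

Goods: -1483.24 + 2162.96 + 347.37 = 1027.09
Services: 133.04 - 302.50 - 165.21 - 241.51 + 225.97 + 267.77 = -82.44
Trade balance = 1027.09 + (-82.44) = 944.65
(Excluded from the trade balance — financial account: purchases of foreign government bonds by domestic residents 1063.82, borrowing by resident firms from foreign banks 719.37; primary income: interest received on holdings of foreign bonds 431.73, compensation paid to foreign seasonal workers 131.34, compensation earned by residents employed abroad 143.06, dividends received from foreign subsidiaries of resident firms 98.14; secondary income: official development assistance provided to other countries 74.29.)

944.65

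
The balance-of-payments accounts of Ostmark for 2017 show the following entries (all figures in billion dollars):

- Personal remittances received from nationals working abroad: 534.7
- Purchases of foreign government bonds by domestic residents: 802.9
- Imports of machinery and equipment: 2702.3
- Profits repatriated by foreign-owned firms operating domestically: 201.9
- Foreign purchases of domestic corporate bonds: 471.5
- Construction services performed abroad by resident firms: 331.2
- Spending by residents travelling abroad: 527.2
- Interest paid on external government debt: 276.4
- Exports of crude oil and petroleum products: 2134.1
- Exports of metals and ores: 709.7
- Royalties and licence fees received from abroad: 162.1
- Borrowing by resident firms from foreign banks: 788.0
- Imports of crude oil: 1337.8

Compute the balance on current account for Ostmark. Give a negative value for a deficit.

-1173.8

Goods: -1337.8 + 2134.1 - 2702.3 + 709.7 = -1196.3
Services: 331.2 + 162.1 - 527.2 = -33.9
Primary income: -276.4 - 201.9 = -478.3
Secondary income: 534.7
Current account = (-1196.3) + (-33.9) + (-478.3) + 534.7 = -1173.8
(Excluded from the current account — financial account: purchases of foreign government bonds by domestic residents 802.9, foreign purchases of domestic corporate bonds 471.5, borrowing by resident firms from foreign banks 788.0.)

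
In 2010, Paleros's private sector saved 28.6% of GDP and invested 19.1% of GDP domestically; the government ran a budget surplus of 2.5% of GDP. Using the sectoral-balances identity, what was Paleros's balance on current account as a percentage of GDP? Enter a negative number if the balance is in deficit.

By the sectoral-balances identity, CA = (S_private - I) + (T - G).
Private balance = 28.6 - 19.1 = 9.5
Government balance (T - G) = 2.5
CA = 9.5 + 2.5 = 12.0

12.0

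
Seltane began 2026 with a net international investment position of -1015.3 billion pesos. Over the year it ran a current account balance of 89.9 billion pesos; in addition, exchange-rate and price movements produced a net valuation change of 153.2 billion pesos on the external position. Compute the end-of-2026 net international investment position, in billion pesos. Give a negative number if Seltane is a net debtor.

Change in NIIP = current account + net valuation change = 89.9 + 153.2 = 243.1
End-of-year NIIP = -1015.3 + 243.1 = -772.2

-772.2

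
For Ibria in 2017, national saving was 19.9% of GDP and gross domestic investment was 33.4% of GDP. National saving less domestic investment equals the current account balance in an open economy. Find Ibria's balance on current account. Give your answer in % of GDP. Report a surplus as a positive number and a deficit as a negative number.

CA = S - I = 19.9 - 33.4 = -13.5

-13.5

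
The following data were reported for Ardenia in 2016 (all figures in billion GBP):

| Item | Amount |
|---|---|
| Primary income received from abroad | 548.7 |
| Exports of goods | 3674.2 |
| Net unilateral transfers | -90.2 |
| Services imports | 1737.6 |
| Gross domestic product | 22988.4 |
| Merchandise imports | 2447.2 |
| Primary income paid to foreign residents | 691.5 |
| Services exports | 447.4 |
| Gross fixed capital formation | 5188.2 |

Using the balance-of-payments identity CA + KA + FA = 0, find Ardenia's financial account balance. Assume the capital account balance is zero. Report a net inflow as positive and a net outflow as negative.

296.2

Goods balance = 3674.2 - 2447.2 = 1227.0
Services balance = 447.4 - 1737.6 = -1290.2
Trade balance (goods + services) = 1227.0 + (-1290.2) = -63.2
Net primary income = 548.7 - 691.5 = -142.8
Net secondary income = -90.2
Current account = -63.2 + (-142.8) + (-90.2) = -296.2
Financial account = -(-296.2) = 296.2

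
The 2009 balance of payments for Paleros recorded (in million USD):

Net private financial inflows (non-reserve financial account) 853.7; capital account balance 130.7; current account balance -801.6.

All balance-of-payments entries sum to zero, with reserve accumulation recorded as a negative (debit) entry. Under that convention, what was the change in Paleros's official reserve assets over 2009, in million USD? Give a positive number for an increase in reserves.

Official reserve transactions balance = -((-801.6) + 130.7 + 853.7) = -182.8
An accumulation of reserves is recorded as a debit (negative entry), so the change in the stock of reserves is the negative of that balance.
Change in official reserves = -(-182.8) = 182.8

182.8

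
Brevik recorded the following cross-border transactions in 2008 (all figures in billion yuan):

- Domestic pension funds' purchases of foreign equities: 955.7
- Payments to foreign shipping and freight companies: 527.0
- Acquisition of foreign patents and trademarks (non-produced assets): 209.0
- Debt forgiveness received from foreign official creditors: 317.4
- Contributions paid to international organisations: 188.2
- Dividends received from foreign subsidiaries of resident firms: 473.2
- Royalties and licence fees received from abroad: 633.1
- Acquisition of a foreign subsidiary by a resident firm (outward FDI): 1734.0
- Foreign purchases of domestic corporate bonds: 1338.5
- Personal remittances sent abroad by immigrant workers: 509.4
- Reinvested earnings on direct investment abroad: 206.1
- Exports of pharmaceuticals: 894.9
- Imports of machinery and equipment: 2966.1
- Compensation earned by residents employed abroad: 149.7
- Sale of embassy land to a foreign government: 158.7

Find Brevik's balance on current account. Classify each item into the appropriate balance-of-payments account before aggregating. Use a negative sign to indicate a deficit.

Goods: 894.9 - 2966.1 = -2071.2
Services: -527.0 + 633.1 = 106.1
Primary income: 473.2 + 149.7 + 206.1 = 829.0
Secondary income: -509.4 - 188.2 = -697.6
Current account = (-2071.2) + 106.1 + 829.0 + (-697.6) = -1833.7
(Excluded from the current account — financial account: domestic pension funds' purchases of foreign equities 955.7, acquisition of a foreign subsidiary by a resident firm (outward FDI) 1734.0, foreign purchases of domestic corporate bonds 1338.5; capital account: acquisition of foreign patents and trademarks (non-produced assets) 209.0, debt forgiveness received from foreign official creditors 317.4, sale of embassy land to a foreign government 158.7.)

-1833.7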